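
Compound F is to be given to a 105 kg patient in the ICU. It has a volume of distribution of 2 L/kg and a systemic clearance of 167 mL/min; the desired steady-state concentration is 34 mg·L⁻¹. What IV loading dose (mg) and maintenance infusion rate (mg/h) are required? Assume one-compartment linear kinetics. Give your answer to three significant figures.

Vd(total) = 105 kg × 2 L/kg = 210.0 L
Loading: fill Vd to C_target → 210.0 L × 34 mg/L = 7140 mg
CL = 167 mL/min × 60/1000 = 10.02 L/h
Maintenance: replace elimination → rate = CL × Css = 10.02 × 34 = 340.7 mg/h

(a) 7140 mg; (b) 341 mg/h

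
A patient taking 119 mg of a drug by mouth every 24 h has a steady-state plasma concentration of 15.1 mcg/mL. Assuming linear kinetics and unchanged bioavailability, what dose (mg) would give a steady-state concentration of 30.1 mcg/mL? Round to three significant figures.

237 mg

For first-order elimination, Css ∝ F·D/(CL·τ); F and CL are unchanged, so Css ∝ D/τ.
D₂ = D₁ × (Css,target / Css,current) = 119 × 30.1/15.1 = 237.2 mg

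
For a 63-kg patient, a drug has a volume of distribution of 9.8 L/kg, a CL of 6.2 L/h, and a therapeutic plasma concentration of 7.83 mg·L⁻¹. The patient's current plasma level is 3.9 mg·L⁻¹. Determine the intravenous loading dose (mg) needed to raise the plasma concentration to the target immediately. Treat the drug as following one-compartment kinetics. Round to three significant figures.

2430 mg

Vd(total) = 63 kg × 9.8 L/kg = 617.4 L
Concentration deficit ΔC = 7.83 − 3.9 = 3.930 mg/L
LD = Vd × ΔC = 617.4 × 3.930 = 2426 mg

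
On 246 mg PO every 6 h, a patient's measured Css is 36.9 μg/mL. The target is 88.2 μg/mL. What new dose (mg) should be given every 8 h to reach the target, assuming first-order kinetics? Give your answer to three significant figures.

784 mg

For first-order elimination, Css ∝ F·D/(CL·τ); F and CL are unchanged, so Css ∝ D/τ.
D₂ = D₁ × (Css,target / Css,current) × (τ₂/τ₁) = 246 × (88.2/36.9) × (8/6) = 784.0 mg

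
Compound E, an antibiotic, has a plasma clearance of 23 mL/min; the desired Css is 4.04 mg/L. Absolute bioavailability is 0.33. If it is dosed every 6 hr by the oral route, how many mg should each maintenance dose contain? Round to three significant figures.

CL = 23 mL/min = 23 × 0.06 = 1.380 L/h
D = CL × Css × τ / F = 1.380 × 4.04 × 6 / 0.33 = 101.4 mg

101 mg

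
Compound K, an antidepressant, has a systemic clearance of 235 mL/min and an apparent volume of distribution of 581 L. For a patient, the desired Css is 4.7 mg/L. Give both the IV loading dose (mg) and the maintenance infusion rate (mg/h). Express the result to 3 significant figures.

Loading: fill Vd to C_target → 581.0 L × 4.7 mg/L = 2731 mg
Convert clearance: 235 mL/min × 60 min/h ÷ 1000 mL/L = 14.10 L/h
Infusion rate = 14.10 L/h × 4.7 mg/L = 66.27 mg/h

(a) 2730 mg; (b) 66.3 mg/h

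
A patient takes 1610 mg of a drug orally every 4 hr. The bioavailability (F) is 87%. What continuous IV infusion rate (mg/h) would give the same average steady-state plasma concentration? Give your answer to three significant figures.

Equivalent systemic input: infusion rate = F·D/τ.
Rate = 0.87 × 1610 / 4 = 350.2 mg/h

350 mg/h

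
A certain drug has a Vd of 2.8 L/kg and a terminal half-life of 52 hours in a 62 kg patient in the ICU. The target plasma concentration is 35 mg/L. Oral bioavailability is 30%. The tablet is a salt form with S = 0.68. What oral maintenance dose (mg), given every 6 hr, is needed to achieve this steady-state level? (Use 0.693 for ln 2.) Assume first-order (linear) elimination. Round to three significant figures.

Vd(total) = 62 kg × 2.8 L/kg = 173.6 L
k = 0.693/52 = 0.01333 h⁻¹, so CL = k·Vd = 0.01333 × 173.6 = 2.314 L/h
D = CL × Css × τ / F / S = 2.314 × 35 × 6 / 0.3 / 0.68 = 2382 mg

2380 mg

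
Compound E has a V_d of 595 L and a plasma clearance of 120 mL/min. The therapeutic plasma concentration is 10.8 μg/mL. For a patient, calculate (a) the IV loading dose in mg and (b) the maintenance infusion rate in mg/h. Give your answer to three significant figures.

Loading: fill Vd to C_target → 595.0 L × 10.8 mg/L = 6426 mg
CL = 120 mL/min × 60/1000 = 7.200 L/h
Infusion rate = 7.200 L/h × 10.8 mg/L = 77.76 mg/h

(a) 6430 mg; (b) 77.8 mg/h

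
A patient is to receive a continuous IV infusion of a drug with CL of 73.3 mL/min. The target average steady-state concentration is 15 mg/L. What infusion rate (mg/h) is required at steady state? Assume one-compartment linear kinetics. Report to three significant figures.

66.0 mg/h

CL = 73.3 mL/min = 73.3 × 0.06 = 4.398 L/h
R₀ = 4.398 × 15 = 65.97 mg/h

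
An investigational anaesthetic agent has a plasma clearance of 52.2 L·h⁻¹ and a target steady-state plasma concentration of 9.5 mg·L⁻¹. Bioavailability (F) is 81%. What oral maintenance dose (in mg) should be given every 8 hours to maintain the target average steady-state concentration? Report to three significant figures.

4900 mg

D = CL × Css × τ / F = 52.20 × 9.5 × 8 / 0.81 = 4898 mg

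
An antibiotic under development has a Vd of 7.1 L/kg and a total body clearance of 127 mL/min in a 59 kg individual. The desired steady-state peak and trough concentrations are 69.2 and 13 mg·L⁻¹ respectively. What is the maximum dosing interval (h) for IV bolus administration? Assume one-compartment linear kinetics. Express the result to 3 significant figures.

Total Vd = 7.1 × 59 = 418.9 L
CL = 127 mL/min × 60/1000 = 7.620 L/h
k = CL / Vd = 7.620 / 418.9 = 0.01819 h⁻¹
Between IV bolus doses, concentration decays as C = C₀·e^(−kτ), so C_peak/C_trough = e^(kτ).
τ_max = ln(C_peak/C_trough) / k = ln(69.2/13) / 0.01819 = 1.672 / 0.01819 = 91.92 h

91.9 h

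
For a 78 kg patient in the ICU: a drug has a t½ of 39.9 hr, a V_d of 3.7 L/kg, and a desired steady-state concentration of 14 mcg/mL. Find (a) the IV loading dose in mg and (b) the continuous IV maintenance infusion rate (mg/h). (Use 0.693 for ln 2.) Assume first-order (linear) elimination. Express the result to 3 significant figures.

Vd(total) = 78 kg × 3.7 L/kg = 288.6 L
LD = Vd × C = 288.6 × 14 = 4040 mg
CL = 0.693 × Vd / t½ = 0.693 × 288.6 / 39.9 = 5.013 L/h
Infusion rate = CL × Css = 5.013 × 14 = 70.18 mg/h

(a) 4040 mg; (b) 70.2 mg/h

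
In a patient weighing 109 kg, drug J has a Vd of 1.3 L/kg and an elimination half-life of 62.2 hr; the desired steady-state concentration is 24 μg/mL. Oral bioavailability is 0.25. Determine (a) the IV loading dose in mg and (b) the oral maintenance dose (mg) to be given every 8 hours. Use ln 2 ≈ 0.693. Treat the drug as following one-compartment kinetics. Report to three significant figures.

(a) 3400 mg; (b) 1210 mg

Total Vd = 1.3 × 109 = 141.7 L
LD = Vd × C = 141.7 × 24 = 3401 mg
CL = 0.693 × Vd / t½ = 0.693 × 141.7 / 62.2 = 1.579 L/h
D = CL × Css × τ / F = 1.579 × 24 × 8 / 0.25 = 1213 mg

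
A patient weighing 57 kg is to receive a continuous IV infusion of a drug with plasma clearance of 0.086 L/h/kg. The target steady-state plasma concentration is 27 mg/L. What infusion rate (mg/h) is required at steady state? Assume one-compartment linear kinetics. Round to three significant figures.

CL = 0.086 L/h/kg × 57 kg = 4.902 L/h
At steady state, infusion rate equals elimination rate: rate in = CL × Css.
R₀ = 4.902 × 27 = 132.4 mg/h

132 mg/h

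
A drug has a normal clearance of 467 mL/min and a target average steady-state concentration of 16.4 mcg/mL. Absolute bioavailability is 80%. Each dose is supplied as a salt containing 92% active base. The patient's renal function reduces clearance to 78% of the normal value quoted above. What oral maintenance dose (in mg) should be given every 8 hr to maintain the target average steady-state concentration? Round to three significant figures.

CL = 467 mL/min = 467 × 0.06 = 28.02 L/h
Patient clearance = 0.78 × 28.02 = 21.86 L/h
At steady state, dose per interval replaces the amount cleared in that interval: F·S·D/τ = CL·Css.
D = CL × Css × τ / F / S = 21.86 × 16.4 × 8 / 0.8 / 0.92 = 3897 mg

3900 mg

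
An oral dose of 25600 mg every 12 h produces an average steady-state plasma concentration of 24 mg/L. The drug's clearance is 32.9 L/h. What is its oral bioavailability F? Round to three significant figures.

F·D/τ = CL·Css at steady state → F = CL·Css·τ / D.
F = 32.9 × 24 × 12 / 25600 = 0.370

0.370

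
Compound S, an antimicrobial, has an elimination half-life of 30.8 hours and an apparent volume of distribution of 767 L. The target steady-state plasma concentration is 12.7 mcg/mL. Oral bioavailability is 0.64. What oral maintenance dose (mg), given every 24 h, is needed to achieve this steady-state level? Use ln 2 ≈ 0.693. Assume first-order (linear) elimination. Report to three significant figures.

CL = ln 2 · Vd / t½ = 0.693 × 767.0 / 30.8 = 17.26 L/h
D = CL × Css × τ / F = 17.26 × 12.7 × 24 / 0.64 = 8220 mg

8220 mg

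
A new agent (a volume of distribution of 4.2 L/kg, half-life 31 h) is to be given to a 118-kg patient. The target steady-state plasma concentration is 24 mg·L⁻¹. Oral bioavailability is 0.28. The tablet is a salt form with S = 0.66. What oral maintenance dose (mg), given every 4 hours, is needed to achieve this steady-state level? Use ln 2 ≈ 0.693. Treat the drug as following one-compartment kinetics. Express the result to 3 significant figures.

5760 mg

Vd = 4.2 L/kg × 118 kg = 495.6 L
CL = 0.693 × Vd / t½ = 0.693 × 495.6 / 31 = 11.08 L/h
D = CL × Css × τ / F / S = 11.08 × 24 × 4 / 0.28 / 0.66 = 5756 mg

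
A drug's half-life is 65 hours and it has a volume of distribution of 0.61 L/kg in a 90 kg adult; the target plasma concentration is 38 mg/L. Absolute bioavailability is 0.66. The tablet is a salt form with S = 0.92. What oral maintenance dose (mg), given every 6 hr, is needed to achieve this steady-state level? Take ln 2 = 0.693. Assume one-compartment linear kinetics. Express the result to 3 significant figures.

220 mg

Vd(total) = 90 kg × 0.61 L/kg = 54.90 L
CL = ln 2 · Vd / t½ = 0.693 × 54.90 / 65 = 0.5853 L/h
D = CL × Css × τ / F / S = 0.5853 × 38 × 6 / 0.66 / 0.92 = 219.8 mg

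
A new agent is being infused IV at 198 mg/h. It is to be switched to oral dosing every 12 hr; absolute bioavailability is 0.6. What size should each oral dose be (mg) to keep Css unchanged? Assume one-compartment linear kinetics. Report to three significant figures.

To maintain the same Css, the systemic dosing rate must be unchanged: F·D/τ = infusion rate.
D = rate × τ / F = 198 × 12 / 0.6 = 3960 mg

3960 mg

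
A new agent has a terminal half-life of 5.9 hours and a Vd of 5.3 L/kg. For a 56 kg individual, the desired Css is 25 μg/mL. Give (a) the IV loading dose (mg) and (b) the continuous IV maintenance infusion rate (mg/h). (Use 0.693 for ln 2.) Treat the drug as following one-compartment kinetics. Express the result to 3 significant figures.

(a) 7420 mg; (b) 872 mg/h

Vd(total) = 56 kg × 5.3 L/kg = 296.8 L
LD = Vd × C = 296.8 × 25 = 7420 mg
CL = 0.693 × Vd / t½ = 0.693 × 296.8 / 5.9 = 34.86 L/h
Infusion rate = CL × Css = 34.86 × 25 = 871.5 mg/h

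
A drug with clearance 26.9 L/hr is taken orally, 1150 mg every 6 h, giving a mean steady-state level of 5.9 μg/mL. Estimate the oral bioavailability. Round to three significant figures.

0.828

F·D/τ = CL·Css at steady state → F = CL·Css·τ / D.
F = 26.9 × 5.9 × 6 / 1150 = 0.828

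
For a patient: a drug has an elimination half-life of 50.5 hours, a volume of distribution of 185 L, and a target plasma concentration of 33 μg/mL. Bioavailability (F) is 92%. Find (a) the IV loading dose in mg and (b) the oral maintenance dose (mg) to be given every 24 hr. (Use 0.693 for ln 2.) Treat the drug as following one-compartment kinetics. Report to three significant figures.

LD = Vd × C = 185.0 × 33 = 6105 mg
CL = 0.693 × Vd / t½ = 0.693 × 185.0 / 50.5 = 2.539 L/h
D = CL × Css × τ / F = 2.539 × 33 × 24 / 0.92 = 2186 mg

(a) 6110 mg; (b) 2190 mg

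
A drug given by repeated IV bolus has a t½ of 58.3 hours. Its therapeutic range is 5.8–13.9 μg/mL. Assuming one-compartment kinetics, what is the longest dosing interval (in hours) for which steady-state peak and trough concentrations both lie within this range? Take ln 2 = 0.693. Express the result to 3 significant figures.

k = 0.693 / t½ = 0.693 / 58.3 = 0.01189 h⁻¹
Between IV bolus doses, concentration decays as C = C₀·e^(−kτ), so C_peak/C_trough = e^(kτ).
τ_max = ln(C_peak/C_trough) / k = ln(13.9/5.8) / 0.01189 = 0.8740 / 0.01189 = 73.51 h

73.5 h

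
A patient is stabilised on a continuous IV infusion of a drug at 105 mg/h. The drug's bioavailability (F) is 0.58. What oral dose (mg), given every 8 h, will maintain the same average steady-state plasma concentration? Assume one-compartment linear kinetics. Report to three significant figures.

1450 mg

To maintain the same Css, the systemic dosing rate must be unchanged: F·D/τ = infusion rate.
D = rate × τ / F = 105 × 8 / 0.58 = 1448 mg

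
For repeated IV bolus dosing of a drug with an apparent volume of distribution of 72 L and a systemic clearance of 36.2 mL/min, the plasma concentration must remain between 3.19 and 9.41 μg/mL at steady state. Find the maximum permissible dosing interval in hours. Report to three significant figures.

35.9 h

CL = 36.2 mL/min × 60/1000 = 2.172 L/h
k = CL / Vd = 2.172 / 72.00 = 0.03017 h⁻¹
Between IV bolus doses, concentration decays as C = C₀·e^(−kτ), so C_peak/C_trough = e^(kτ).
τ_max = ln(C_peak/C_trough) / k = ln(9.41/3.19) / 0.03017 = 1.082 / 0.03017 = 35.86 h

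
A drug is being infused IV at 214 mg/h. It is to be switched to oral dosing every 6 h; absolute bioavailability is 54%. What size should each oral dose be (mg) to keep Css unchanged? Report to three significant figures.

To maintain the same Css, the systemic dosing rate must be unchanged: F·D/τ = infusion rate.
D = rate × τ / F = 214 × 6 / 0.54 = 2378 mg

2380 mg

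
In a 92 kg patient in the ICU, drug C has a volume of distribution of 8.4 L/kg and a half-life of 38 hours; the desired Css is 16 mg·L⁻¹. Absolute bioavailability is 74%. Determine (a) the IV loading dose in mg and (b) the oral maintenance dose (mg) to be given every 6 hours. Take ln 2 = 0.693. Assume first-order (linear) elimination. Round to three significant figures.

(a) 12400 mg; (b) 1830 mg

Total Vd = 8.4 × 92 = 772.8 L
LD = Vd × C = 772.8 × 16 = 12360 mg
CL = 0.693 × Vd / t½ = 0.693 × 772.8 / 38 = 14.09 L/h
D = CL × Css × τ / F = 14.09 × 16 × 6 / 0.74 = 1828 mg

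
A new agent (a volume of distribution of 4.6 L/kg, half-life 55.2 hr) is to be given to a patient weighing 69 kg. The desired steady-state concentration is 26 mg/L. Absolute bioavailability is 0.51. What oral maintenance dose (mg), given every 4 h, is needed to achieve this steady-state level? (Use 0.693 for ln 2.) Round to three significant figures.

Total Vd = 4.6 × 69 = 317.4 L
CL = 0.693 × Vd / t½ = 0.693 × 317.4 / 55.2 = 3.985 L/h
D = CL × Css × τ / F = 3.985 × 26 × 4 / 0.51 = 812.6 mg

813 mg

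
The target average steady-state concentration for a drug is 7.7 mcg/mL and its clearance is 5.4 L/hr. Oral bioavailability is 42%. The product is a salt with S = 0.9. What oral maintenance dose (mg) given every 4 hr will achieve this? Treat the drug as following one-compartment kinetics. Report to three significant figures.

440 mg

D = CL × Css × τ / F / S = 5.400 × 7.7 × 4 / 0.42 / 0.9 = 440.0 mg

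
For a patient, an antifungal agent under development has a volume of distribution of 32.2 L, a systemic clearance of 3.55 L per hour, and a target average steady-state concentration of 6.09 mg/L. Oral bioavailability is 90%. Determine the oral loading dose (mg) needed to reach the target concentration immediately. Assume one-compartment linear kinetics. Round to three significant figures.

The loading dose fills Vd to the target concentration; clearance is irrelevant here.
LD = Vd × C / F = 32.20 × 6.090 / 0.9 = 217.9 mg

218 mg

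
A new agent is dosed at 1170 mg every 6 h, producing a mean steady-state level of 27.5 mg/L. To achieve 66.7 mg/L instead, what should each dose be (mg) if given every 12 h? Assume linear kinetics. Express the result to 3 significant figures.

With linear kinetics, Css is proportional to dose rate (D/τ) at fixed clearance.
D₂ = D₁ × (Css,target / Css,current) × (τ₂/τ₁) = 1170 × (66.7/27.5) × (12/6) = 5676 mg

5680 mg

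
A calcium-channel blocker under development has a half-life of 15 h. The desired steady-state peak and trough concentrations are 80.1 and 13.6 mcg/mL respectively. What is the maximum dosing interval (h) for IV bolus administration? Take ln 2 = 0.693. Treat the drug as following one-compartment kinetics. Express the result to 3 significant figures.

k = 0.693 / t½ = 0.693 / 15 = 0.04620 h⁻¹
Between IV bolus doses, concentration decays as C = C₀·e^(−kτ), so C_peak/C_trough = e^(kτ).
τ_max = ln(C_peak/C_trough) / k = ln(80.1/13.6) / 0.04620 = 1.773 / 0.04620 = 38.38 h

38.4 h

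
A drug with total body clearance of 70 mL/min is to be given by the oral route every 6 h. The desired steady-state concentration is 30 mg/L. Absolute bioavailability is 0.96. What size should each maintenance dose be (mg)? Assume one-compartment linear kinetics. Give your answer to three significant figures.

788 mg

CL = 70 mL/min × 60/1000 = 4.200 L/h
D = CL × Css × τ / F = 4.200 × 30 × 6 / 0.96 = 787.5 mg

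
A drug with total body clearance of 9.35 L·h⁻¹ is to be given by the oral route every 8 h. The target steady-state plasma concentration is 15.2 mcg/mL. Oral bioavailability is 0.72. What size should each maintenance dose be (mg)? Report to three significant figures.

1580 mg

D = CL × Css × τ / F = 9.350 × 15.2 × 8 / 0.72 = 1579 mg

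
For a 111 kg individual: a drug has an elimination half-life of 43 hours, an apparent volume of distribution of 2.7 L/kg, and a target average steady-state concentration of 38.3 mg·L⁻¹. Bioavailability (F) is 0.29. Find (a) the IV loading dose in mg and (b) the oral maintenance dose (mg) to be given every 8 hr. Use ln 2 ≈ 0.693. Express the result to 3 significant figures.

(a) 11500 mg; (b) 5100 mg

Total Vd = 2.7 × 111 = 299.7 L
LD = Vd × C = 299.7 × 38.3 = 11480 mg
CL = 0.693 × Vd / t½ = 0.693 × 299.7 / 43 = 4.830 L/h
D = CL × Css × τ / F = 4.830 × 38.3 × 8 / 0.29 = 5103 mg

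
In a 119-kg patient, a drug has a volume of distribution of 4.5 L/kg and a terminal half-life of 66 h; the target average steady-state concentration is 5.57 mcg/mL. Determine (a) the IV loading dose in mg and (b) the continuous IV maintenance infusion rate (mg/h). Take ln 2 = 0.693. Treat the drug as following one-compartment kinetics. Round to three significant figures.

Total Vd = 4.5 × 119 = 535.5 L
LD = Vd × C = 535.5 × 5.57 = 2983 mg
CL = 0.693 × Vd / t½ = 0.693 × 535.5 / 66 = 5.623 L/h
Infusion rate = CL × Css = 5.623 × 5.57 = 31.32 mg/h

(a) 2980 mg; (b) 31.3 mg/h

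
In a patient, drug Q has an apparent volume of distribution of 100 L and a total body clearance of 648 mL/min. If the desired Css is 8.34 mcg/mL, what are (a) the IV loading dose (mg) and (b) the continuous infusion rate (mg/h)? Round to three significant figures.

(a) 834 mg; (b) 324 mg/h

Loading dose = Vd × C = 100.0 × 8.34 = 834.0 mg
CL = 648 mL/min × 60/1000 = 38.88 L/h
Maintenance infusion rate = CL × Css = 38.88 × 8.34 = 324.3 mg/h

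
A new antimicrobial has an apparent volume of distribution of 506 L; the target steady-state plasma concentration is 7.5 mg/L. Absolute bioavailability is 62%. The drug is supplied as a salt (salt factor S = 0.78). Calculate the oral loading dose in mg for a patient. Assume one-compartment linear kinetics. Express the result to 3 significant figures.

LD = Vd × C / F / S = 506.0 × 7.500 / 0.62 / 0.78 = 7847 mg

7850 mg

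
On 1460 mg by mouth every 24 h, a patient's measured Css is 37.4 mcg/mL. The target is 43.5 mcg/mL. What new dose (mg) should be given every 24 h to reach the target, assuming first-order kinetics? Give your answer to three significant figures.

For first-order elimination, Css ∝ F·D/(CL·τ); F and CL are unchanged, so Css ∝ D/τ.
D₂ = D₁ × (Css,target / Css,current) = 1460 × 43.5/37.4 = 1698 mg

1700 mg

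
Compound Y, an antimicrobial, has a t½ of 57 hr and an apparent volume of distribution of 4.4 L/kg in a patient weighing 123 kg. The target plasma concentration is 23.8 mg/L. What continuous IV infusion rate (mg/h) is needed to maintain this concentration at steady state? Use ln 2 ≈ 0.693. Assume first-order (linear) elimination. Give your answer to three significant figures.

157 mg/h

Total Vd = 4.4 × 123 = 541.2 L
k = 0.693/57 = 0.01216 h⁻¹, so CL = k·Vd = 0.01216 × 541.2 = 6.581 L/h
Infusion rate = CL × Css = 6.581 × 23.8 = 156.6 mg/h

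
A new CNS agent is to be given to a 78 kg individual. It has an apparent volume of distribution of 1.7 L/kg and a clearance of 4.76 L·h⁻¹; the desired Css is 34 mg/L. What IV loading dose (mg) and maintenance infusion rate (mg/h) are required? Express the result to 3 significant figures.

(a) 4510 mg; (b) 162 mg/h

Vd = 1.7 L/kg × 78 kg = 132.6 L
LD = Vd · C_target = 132.6 × 34 = 4508 mg
Maintenance infusion rate = CL × Css = 4.760 × 34 = 161.8 mg/h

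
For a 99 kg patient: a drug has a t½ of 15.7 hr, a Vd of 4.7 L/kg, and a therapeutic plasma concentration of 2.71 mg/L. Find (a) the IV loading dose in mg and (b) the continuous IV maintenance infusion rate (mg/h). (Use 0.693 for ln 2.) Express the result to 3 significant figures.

Vd = 4.7 L/kg × 99 kg = 465.3 L
LD = Vd × C = 465.3 × 2.71 = 1261 mg
CL = 0.693 × Vd / t½ = 0.693 × 465.3 / 15.7 = 20.54 L/h
Infusion rate = CL × Css = 20.54 × 2.71 = 55.66 mg/h

(a) 1260 mg; (b) 55.7 mg/h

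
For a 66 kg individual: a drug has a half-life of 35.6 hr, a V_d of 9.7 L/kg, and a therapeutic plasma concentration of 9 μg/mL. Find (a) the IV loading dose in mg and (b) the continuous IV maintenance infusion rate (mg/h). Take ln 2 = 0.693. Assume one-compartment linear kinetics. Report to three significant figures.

(a) 5760 mg; (b) 112 mg/h

Vd(total) = 66 kg × 9.7 L/kg = 640.2 L
LD = Vd × C = 640.2 × 9 = 5762 mg
CL = 0.693 × Vd / t½ = 0.693 × 640.2 / 35.6 = 12.46 L/h
Infusion rate = CL × Css = 12.46 × 9 = 112.1 mg/h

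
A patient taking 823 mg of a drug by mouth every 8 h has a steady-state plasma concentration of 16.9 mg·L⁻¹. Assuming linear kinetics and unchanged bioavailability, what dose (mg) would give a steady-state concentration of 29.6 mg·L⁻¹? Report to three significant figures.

1440 mg

With linear kinetics, Css is proportional to dose rate (D/τ) at fixed clearance.
D₂ = D₁ × (Css,target / Css,current) = 823 × 29.6/16.9 = 1441 mg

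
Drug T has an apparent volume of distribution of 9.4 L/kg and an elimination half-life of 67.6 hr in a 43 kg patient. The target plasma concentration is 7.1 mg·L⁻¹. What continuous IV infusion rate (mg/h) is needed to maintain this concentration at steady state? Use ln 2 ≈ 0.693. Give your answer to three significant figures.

29.4 mg/h

Vd(total) = 43 kg × 9.4 L/kg = 404.2 L
CL = ln 2 · Vd / t½ = 0.693 × 404.2 / 67.6 = 4.144 L/h
Infusion rate = CL × Css = 4.144 × 7.1 = 29.42 mg/h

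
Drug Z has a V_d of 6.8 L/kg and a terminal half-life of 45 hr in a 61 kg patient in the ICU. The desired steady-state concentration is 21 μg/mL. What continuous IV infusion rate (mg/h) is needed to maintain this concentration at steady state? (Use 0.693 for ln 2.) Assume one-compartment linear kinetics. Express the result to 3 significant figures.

Vd = 6.8 L/kg × 61 kg = 414.8 L
CL = ln 2 · Vd / t½ = 0.693 × 414.8 / 45 = 6.388 L/h
Infusion rate = CL × Css = 6.388 × 21 = 134.1 mg/h

134 mg/h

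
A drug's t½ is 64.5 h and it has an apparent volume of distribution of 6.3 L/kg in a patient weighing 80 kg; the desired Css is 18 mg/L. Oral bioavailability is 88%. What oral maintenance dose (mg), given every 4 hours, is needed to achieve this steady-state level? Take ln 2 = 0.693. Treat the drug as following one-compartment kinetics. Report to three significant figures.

443 mg

Vd = 6.3 L/kg × 80 kg = 504.0 L
CL = ln 2 · Vd / t½ = 0.693 × 504.0 / 64.5 = 5.415 L/h
D = CL × Css × τ / F = 5.415 × 18 × 4 / 0.88 = 443.0 mg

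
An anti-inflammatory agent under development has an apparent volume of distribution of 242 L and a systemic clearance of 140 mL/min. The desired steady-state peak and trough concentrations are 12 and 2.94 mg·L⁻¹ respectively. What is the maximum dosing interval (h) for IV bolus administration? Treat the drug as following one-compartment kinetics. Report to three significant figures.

CL = 140 mL/min × 60/1000 = 8.400 L/h
k = CL / Vd = 8.400 / 242.0 = 0.03471 h⁻¹
Between IV bolus doses, concentration decays as C = C₀·e^(−kτ), so C_peak/C_trough = e^(kτ).
τ_max = ln(C_peak/C_trough) / k = ln(12/2.94) / 0.03471 = 1.406 / 0.03471 = 40.51 h

40.5 h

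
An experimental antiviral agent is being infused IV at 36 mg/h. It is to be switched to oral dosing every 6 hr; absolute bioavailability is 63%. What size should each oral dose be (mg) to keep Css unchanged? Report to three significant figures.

343 mg

To maintain the same Css, the systemic dosing rate must be unchanged: F·D/τ = infusion rate.
D = rate × τ / F = 36 × 6 / 0.63 = 342.9 mg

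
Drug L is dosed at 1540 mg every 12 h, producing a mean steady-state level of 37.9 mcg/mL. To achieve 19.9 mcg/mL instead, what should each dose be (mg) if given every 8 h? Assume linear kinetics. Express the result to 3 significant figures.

539 mg

For first-order elimination, Css ∝ F·D/(CL·τ); F and CL are unchanged, so Css ∝ D/τ.
D₂ = D₁ × (Css,target / Css,current) × (τ₂/τ₁) = 1540 × (19.9/37.9) × (8/12) = 539.1 mg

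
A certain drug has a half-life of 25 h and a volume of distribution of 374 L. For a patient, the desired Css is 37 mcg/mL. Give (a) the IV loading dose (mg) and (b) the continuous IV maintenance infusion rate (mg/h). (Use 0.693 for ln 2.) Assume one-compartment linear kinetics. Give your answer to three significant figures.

(a) 13800 mg; (b) 384 mg/h

LD = Vd × C = 374.0 × 37 = 13840 mg
CL = 0.693 × Vd / t½ = 0.693 × 374.0 / 25 = 10.37 L/h
Infusion rate = CL × Css = 10.37 × 37 = 383.7 mg/h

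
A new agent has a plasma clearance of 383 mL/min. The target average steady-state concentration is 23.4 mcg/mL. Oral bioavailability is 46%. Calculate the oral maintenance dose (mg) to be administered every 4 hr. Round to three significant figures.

CL = 383 mL/min = 383 × 0.06 = 22.98 L/h
D = CL × Css × τ / F = 22.98 × 23.4 × 4 / 0.46 = 4676 mg

4680 mg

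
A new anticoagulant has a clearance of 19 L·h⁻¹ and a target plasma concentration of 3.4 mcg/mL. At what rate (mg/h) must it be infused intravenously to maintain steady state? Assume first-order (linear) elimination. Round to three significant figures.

64.6 mg/h

R₀ = 19.00 × 3.4 = 64.60 mg/h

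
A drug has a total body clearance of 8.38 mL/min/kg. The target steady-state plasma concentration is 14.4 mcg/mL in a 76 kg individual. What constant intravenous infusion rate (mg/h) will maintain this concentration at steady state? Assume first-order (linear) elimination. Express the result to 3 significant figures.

CL = 8.38 mL/min/kg × 76 kg = 636.9 mL/min = 636.9 × 60/1000 = 38.21 L/h
R₀ = 38.21 × 14.4 = 550.2 mg/h

550 mg/h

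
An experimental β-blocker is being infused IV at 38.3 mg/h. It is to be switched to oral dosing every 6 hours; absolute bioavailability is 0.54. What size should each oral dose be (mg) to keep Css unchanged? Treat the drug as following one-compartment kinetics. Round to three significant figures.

To maintain the same Css, the systemic dosing rate must be unchanged: F·D/τ = infusion rate.
D = rate × τ / F = 38.3 × 6 / 0.54 = 425.6 mg

426 mg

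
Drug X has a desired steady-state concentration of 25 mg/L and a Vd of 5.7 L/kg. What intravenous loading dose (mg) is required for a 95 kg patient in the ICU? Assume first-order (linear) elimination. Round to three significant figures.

13500 mg

Total Vd = 5.7 × 95 = 541.5 L
LD = Vd × C = 541.5 × 25.00 = 13540 mg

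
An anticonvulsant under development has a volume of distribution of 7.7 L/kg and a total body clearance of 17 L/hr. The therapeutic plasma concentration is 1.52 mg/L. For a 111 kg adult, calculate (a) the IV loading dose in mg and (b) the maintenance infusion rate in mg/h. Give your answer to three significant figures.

Total Vd = 7.7 × 111 = 854.7 L
Loading: fill Vd to C_target → 854.7 L × 1.52 mg/L = 1299 mg
Maintenance infusion rate = CL × Css = 17.00 × 1.52 = 25.84 mg/h

(a) 1300 mg; (b) 25.8 mg/h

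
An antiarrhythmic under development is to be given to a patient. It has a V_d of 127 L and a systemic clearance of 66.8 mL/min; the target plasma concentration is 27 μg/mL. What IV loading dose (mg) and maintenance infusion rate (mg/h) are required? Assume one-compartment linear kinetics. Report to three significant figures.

(a) 3430 mg; (b) 108 mg/h

Loading: fill Vd to C_target → 127.0 L × 27 mg/L = 3429 mg
CL = 66.8 mL/min = 66.8 × 0.06 = 4.008 L/h
Maintenance infusion rate = CL × Css = 4.008 × 27 = 108.2 mg/h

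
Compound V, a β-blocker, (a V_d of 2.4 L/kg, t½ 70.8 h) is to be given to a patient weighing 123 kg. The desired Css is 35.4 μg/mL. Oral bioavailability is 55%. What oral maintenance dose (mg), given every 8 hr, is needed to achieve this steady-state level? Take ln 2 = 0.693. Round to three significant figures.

Vd = 2.4 L/kg × 123 kg = 295.2 L
CL = 0.693 × Vd / t½ = 0.693 × 295.2 / 70.8 = 2.889 L/h
D = CL × Css × τ / F = 2.889 × 35.4 × 8 / 0.55 = 1488 mg

1490 mg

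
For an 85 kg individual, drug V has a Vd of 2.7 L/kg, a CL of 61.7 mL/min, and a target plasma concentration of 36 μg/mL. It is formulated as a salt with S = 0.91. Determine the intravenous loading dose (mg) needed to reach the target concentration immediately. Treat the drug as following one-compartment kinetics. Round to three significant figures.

Total Vd = 2.7 × 85 = 229.5 L
LD = Vd × C / S = 229.5 × 36.00 / 0.91 = 9079 mg

9080 mg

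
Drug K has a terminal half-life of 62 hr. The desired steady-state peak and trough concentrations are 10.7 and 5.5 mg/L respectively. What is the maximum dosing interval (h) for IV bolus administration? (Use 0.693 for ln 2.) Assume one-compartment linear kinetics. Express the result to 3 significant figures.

59.5 h

k = 0.693 / t½ = 0.693 / 62 = 0.01118 h⁻¹
Between IV bolus doses, concentration decays as C = C₀·e^(−kτ), so C_peak/C_trough = e^(kτ).
τ_max = ln(C_peak/C_trough) / k = ln(10.7/5.5) / 0.01118 = 0.6655 / 0.01118 = 59.53 h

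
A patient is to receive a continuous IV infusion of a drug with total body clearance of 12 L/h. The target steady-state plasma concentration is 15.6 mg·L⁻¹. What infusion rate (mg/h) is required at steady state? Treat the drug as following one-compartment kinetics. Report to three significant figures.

Infusion rate = CL · Css = 12.00 L/h × 15.6 mg/L = 187.2 mg/h

187 mg/h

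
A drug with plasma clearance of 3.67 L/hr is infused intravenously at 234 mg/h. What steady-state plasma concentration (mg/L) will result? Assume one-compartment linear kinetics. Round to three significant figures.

63.8 mg/L

Css = rate / CL = 234 / 3.670 = 63.76 mg/L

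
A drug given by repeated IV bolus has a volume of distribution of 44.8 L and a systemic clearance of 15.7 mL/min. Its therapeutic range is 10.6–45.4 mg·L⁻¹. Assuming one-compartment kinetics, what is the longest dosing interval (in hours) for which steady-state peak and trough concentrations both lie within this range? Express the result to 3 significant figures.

69.2 h

CL = 15.7 mL/min = 15.7 × 0.06 = 0.9420 L/h
k = CL / Vd = 0.9420 / 44.80 = 0.02103 h⁻¹
Between IV bolus doses, concentration decays as C = C₀·e^(−kτ), so C_peak/C_trough = e^(kτ).
τ_max = ln(C_peak/C_trough) / k = ln(45.4/10.6) / 0.02103 = 1.455 / 0.02103 = 69.19 h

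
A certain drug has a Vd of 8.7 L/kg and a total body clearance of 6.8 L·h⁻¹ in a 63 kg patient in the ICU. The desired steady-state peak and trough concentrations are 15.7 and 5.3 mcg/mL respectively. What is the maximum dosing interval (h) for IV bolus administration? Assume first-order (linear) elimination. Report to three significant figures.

87.5 h

Total Vd = 8.7 × 63 = 548.1 L
k = CL / Vd = 6.800 / 548.1 = 0.01241 h⁻¹
Between IV bolus doses, concentration decays as C = C₀·e^(−kτ), so C_peak/C_trough = e^(kτ).
τ_max = ln(C_peak/C_trough) / k = ln(15.7/5.3) / 0.01241 = 1.086 / 0.01241 = 87.51 h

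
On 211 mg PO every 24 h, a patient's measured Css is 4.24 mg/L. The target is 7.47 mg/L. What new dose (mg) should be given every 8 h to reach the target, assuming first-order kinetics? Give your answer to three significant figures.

124 mg

For first-order elimination, Css ∝ F·D/(CL·τ); F and CL are unchanged, so Css ∝ D/τ.
D₂ = D₁ × (Css,target / Css,current) × (τ₂/τ₁) = 211 × (7.47/4.24) × (8/24) = 123.9 mg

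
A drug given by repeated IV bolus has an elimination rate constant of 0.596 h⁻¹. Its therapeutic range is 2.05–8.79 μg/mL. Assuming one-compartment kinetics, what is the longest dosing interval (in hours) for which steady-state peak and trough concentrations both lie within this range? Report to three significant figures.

Between IV bolus doses, concentration decays as C = C₀·e^(−kτ), so C_peak/C_trough = e^(kτ).
τ_max = ln(C_peak/C_trough) / k = ln(8.79/2.05) / 0.5960 = 1.456 / 0.5960 = 2.443 h

2.44 h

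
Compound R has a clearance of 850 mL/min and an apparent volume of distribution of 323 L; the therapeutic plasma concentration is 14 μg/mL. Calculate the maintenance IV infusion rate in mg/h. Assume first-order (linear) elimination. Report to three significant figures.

CL = 850 mL/min × 60/1000 = 51.00 L/h
R₀ = 51.00 × 14 = 714.0 mg/h

714 mg/h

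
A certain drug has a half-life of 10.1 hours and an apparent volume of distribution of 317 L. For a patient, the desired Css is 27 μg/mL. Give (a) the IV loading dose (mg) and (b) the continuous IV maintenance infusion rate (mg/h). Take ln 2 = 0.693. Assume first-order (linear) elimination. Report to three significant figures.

(a) 8560 mg; (b) 587 mg/h

LD = Vd × C = 317.0 × 27 = 8559 mg
CL = 0.693 × Vd / t½ = 0.693 × 317.0 / 10.1 = 21.75 L/h
Infusion rate = CL × Css = 21.75 × 27 = 587.3 mg/h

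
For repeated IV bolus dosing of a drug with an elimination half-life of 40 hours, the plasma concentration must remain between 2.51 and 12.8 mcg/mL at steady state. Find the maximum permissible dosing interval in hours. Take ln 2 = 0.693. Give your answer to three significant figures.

94.0 h

k = 0.693 / t½ = 0.693 / 40 = 0.01733 h⁻¹
Between IV bolus doses, concentration decays as C = C₀·e^(−kτ), so C_peak/C_trough = e^(kτ).
τ_max = ln(C_peak/C_trough) / k = ln(12.8/2.51) / 0.01733 = 1.629 / 0.01733 = 94.00 h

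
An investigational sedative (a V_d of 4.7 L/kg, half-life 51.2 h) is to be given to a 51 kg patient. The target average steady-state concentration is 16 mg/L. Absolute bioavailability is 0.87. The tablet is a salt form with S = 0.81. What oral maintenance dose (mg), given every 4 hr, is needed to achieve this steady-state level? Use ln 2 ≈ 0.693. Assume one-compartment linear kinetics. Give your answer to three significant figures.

295 mg

Vd(total) = 51 kg × 4.7 L/kg = 239.7 L
CL = ln 2 · Vd / t½ = 0.693 × 239.7 / 51.2 = 3.244 L/h
D = CL × Css × τ / F / S = 3.244 × 16 × 4 / 0.87 / 0.81 = 294.6 mg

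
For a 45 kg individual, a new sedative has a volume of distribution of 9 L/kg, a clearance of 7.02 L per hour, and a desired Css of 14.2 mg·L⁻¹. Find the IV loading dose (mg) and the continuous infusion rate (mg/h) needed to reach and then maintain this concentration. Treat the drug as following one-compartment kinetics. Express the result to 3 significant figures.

Vd(total) = 45 kg × 9 L/kg = 405.0 L
Loading dose = Vd × C = 405.0 × 14.2 = 5751 mg
Infusion rate = 7.020 L/h × 14.2 mg/L = 99.68 mg/h

(a) 5750 mg; (b) 99.7 mg/h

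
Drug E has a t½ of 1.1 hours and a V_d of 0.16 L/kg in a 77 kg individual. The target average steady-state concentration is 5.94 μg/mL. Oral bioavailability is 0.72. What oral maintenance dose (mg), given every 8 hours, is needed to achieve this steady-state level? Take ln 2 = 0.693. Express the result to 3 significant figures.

Vd(total) = 77 kg × 0.16 L/kg = 12.32 L
CL = 0.693 × Vd / t½ = 0.693 × 12.32 / 1.1 = 7.762 L/h
D = CL × Css × τ / F = 7.762 × 5.94 × 8 / 0.72 = 512.3 mg

512 mg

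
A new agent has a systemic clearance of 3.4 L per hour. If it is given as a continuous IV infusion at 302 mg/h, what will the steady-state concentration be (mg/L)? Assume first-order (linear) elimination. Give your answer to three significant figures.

Css = rate / CL = 302 / 3.400 = 88.82 mg/L

88.8 mg/L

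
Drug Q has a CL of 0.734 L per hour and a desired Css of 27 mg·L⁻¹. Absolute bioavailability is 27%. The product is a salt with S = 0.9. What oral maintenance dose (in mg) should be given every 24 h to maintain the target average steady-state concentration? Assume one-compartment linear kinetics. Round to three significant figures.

At steady state, dose per interval replaces the amount cleared in that interval: F·S·D/τ = CL·Css.
D = CL × Css × τ / F / S = 0.7340 × 27 × 24 / 0.27 / 0.9 = 1957 mg

1960 mg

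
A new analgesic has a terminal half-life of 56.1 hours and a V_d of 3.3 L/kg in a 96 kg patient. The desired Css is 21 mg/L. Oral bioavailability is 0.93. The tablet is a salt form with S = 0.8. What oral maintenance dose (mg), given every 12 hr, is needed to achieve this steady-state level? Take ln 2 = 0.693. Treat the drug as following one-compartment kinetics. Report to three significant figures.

1330 mg

Vd = 3.3 L/kg × 96 kg = 316.8 L
CL = 0.693 × Vd / t½ = 0.693 × 316.8 / 56.1 = 3.913 L/h
D = CL × Css × τ / F / S = 3.913 × 21 × 12 / 0.93 / 0.8 = 1325 mg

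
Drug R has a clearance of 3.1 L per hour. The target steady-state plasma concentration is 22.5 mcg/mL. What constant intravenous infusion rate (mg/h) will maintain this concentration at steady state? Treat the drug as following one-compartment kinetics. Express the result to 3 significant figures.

69.8 mg/h

Infusion rate = CL · Css = 3.100 L/h × 22.5 mg/L = 69.75 mg/h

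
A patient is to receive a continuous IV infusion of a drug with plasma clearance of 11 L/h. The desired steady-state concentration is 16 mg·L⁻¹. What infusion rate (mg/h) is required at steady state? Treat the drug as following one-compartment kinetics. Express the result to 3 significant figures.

Infusion rate = CL · Css = 11.00 L/h × 16 mg/L = 176.0 mg/h

176 mg/h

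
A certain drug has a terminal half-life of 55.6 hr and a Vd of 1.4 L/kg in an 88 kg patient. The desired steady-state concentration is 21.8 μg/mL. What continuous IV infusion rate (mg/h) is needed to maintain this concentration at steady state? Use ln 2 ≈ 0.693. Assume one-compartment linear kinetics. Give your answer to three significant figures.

33.5 mg/h

Total Vd = 1.4 × 88 = 123.2 L
CL = ln 2 · Vd / t½ = 0.693 × 123.2 / 55.6 = 1.536 L/h
Infusion rate = CL × Css = 1.536 × 21.8 = 33.48 mg/h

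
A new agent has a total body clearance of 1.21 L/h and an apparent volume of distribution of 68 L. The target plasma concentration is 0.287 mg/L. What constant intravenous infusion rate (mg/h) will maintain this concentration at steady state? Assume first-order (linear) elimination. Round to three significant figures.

0.347 mg/h

R₀ = 1.210 × 0.287 = 0.3473 mg/h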